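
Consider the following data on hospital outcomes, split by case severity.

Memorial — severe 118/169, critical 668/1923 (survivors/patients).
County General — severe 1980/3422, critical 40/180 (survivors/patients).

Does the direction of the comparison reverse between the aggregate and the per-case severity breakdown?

Yes

Severe: Memorial 118/169 = 69.8%, County General 1980/3422 = 57.9% → Memorial
Critical: Memorial 668/1923 = 34.7%, County General 40/180 = 22.2% → Memorial
Overall: Memorial 786/2092 = 37.6%, County General 2020/3602 = 56.1% → County General
Memorial wins each case group but County General wins overall — the comparison reverses. Memorial's patients skew toward critical, which has a lower base rate.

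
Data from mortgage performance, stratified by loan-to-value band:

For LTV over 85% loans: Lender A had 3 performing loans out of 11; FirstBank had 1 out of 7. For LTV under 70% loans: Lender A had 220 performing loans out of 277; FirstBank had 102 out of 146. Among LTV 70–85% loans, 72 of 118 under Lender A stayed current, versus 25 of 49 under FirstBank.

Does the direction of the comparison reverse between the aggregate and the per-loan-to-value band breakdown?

LTV over 85%: Lender A 3/11 = 27.3%, FirstBank 1/7 = 14.3% → Lender A
LTV under 70%: Lender A 220/277 = 79.4%, FirstBank 102/146 = 69.9% → Lender A
LTV 70–85%: Lender A 72/118 = 61.0%, FirstBank 25/49 = 51.0% → Lender A
Overall: Lender A 295/406 = 72.7%, FirstBank 128/202 = 63.4% → Lender A
Lender A wins overall and in every loan-to-value group — no reversal.

No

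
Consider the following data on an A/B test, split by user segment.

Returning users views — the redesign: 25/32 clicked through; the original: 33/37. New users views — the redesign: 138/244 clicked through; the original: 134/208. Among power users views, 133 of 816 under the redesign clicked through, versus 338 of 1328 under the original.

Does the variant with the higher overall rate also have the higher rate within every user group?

Returning users: the redesign 25/32 = 78.1%, the original 33/37 = 89.2% → the original
New users: the redesign 138/244 = 56.6%, the original 134/208 = 64.4% → the original
Power users: the redesign 133/816 = 16.3%, the original 338/1328 = 25.5% → the original
Overall: the redesign 296/1092 = 27.1%, the original 505/1573 = 32.1% → the original
The original wins overall and in every user group — no reversal.

Yes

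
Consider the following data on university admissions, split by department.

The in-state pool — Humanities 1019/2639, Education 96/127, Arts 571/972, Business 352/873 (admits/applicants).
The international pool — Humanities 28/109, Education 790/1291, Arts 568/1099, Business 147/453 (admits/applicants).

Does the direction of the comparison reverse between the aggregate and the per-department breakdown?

Yes

Humanities: the in-state pool 1019/2639 = 38.6%, the international pool 28/109 = 25.7% → the in-state pool
Education: the in-state pool 96/127 = 75.6%, the international pool 790/1291 = 61.2% → the in-state pool
Arts: the in-state pool 571/972 = 58.7%, the international pool 568/1099 = 51.7% → the in-state pool
Business: the in-state pool 352/873 = 40.3%, the international pool 147/453 = 32.5% → the in-state pool
Overall: the in-state pool 2038/4611 = 44.2%, the international pool 1533/2952 = 51.9% → the international pool
The in-state pool wins each department group but the international pool wins overall — the comparison reverses. The in-state pool's applicants skew toward Humanities, which has a lower base rate.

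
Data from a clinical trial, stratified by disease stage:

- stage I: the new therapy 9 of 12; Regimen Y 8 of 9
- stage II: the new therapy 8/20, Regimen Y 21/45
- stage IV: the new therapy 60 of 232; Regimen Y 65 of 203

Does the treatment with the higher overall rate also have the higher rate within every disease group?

Stage I: the new therapy 9/12 = 75.0%, Regimen Y 8/9 = 88.9% → Regimen Y
Stage II: the new therapy 8/20 = 40.0%, Regimen Y 21/45 = 46.7% → Regimen Y
Stage IV: the new therapy 60/232 = 25.9%, Regimen Y 65/203 = 32.0% → Regimen Y
Overall: the new therapy 77/264 = 29.2%, Regimen Y 94/257 = 36.6% → Regimen Y
Regimen Y wins overall and in every disease group — no reversal.

Yes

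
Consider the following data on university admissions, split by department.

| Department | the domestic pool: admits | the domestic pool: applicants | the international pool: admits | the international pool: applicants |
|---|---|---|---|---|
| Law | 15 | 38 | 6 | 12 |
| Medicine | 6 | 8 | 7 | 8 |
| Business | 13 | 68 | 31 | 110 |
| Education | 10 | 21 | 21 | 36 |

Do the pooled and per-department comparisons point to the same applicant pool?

Yes

Law: the domestic pool 15/38 = 39.5%, the international pool 6/12 = 50.0% → the international pool
Medicine: the domestic pool 6/8 = 75.0%, the international pool 7/8 = 87.5% → the international pool
Business: the domestic pool 13/68 = 19.1%, the international pool 31/110 = 28.2% → the international pool
Education: the domestic pool 10/21 = 47.6%, the international pool 21/36 = 58.3% → the international pool
Overall: the domestic pool 44/135 = 32.6%, the international pool 65/166 = 39.2% → the international pool
The international pool wins overall and in every department group — no reversal.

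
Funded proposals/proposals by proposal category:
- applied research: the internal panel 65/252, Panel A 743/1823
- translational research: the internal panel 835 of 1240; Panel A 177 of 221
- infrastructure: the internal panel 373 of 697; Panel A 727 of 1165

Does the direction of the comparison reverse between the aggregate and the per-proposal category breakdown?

Yes

Applied research: the internal panel 65/252 = 25.8%, Panel A 743/1823 = 40.8% → Panel A
Translational research: the internal panel 835/1240 = 67.3%, Panel A 177/221 = 80.1% → Panel A
Infrastructure: the internal panel 373/697 = 53.5%, Panel A 727/1165 = 62.4% → Panel A
Overall: the internal panel 1273/2189 = 58.2%, Panel A 1647/3209 = 51.3% → the internal panel
Panel A wins each proposal group but the internal panel wins overall — the comparison reverses. Panel A's proposals skew toward applied research, which has a lower base rate.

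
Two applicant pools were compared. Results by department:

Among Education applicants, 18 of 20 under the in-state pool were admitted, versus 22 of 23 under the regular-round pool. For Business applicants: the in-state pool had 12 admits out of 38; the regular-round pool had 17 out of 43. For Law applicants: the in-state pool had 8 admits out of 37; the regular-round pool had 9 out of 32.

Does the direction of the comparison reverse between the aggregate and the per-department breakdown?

No

Education: the in-state pool 18/20 = 90.0%, the regular-round pool 22/23 = 95.7% → the regular-round pool
Business: the in-state pool 12/38 = 31.6%, the regular-round pool 17/43 = 39.5% → the regular-round pool
Law: the in-state pool 8/37 = 21.6%, the regular-round pool 9/32 = 28.1% → the regular-round pool
Overall: the in-state pool 38/95 = 40.0%, the regular-round pool 48/98 = 49.0% → the regular-round pool
The regular-round pool wins overall and in every department group — no reversal.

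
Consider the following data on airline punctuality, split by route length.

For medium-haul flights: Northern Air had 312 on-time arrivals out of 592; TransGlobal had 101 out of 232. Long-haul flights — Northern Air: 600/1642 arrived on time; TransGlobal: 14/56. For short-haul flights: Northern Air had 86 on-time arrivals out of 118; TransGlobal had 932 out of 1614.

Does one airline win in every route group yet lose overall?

Yes

Medium-haul: Northern Air 312/592 = 52.7%, TransGlobal 101/232 = 43.5% → Northern Air
Long-haul: Northern Air 600/1642 = 36.5%, TransGlobal 14/56 = 25.0% → Northern Air
Short-haul: Northern Air 86/118 = 72.9%, TransGlobal 932/1614 = 57.7% → Northern Air
Overall: Northern Air 998/2352 = 42.4%, TransGlobal 1047/1902 = 55.0% → TransGlobal
Northern Air wins each route group but TransGlobal wins overall — the comparison reverses. Northern Air's flights skew toward long-haul, which has a lower base rate.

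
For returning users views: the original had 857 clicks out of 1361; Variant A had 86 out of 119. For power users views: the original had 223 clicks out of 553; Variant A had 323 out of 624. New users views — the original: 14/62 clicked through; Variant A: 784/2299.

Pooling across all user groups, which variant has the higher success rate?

Returning users: the original 857/1361 = 63.0%, Variant A 86/119 = 72.3% → Variant A
Power users: the original 223/553 = 40.3%, Variant A 323/624 = 51.8% → Variant A
New users: the original 14/62 = 22.6%, Variant A 784/2299 = 34.1% → Variant A
Overall: the original 1094/1976 = 55.4%, Variant A 1193/3042 = 39.2% → the original
(Variant A wins every user group but the original wins overall — Variant A's views skew toward the low-rate new users group.)

the original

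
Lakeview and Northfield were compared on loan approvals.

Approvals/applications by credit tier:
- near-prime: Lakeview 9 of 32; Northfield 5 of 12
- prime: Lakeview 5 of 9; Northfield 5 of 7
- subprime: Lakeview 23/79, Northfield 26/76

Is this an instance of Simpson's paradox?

Near-prime: Lakeview 9/32 = 28.1%, Northfield 5/12 = 41.7% → Northfield
Prime: Lakeview 5/9 = 55.6%, Northfield 5/7 = 71.4% → Northfield
Subprime: Lakeview 23/79 = 29.1%, Northfield 26/76 = 34.2% → Northfield
Overall: Lakeview 37/120 = 30.8%, Northfield 36/95 = 37.9% → Northfield
Northfield wins overall and in every credit group — no reversal.

No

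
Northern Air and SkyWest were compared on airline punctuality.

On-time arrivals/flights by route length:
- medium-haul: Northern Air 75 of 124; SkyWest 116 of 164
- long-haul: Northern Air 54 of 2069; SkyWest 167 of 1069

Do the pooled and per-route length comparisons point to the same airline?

Medium-haul: Northern Air 75/124 = 60.5%, SkyWest 116/164 = 70.7% → SkyWest
Long-haul: Northern Air 54/2069 = 2.6%, SkyWest 167/1069 = 15.6% → SkyWest
Overall: Northern Air 129/2193 = 5.9%, SkyWest 283/1233 = 23.0% → SkyWest
SkyWest wins overall and in every route group — no reversal.

Yes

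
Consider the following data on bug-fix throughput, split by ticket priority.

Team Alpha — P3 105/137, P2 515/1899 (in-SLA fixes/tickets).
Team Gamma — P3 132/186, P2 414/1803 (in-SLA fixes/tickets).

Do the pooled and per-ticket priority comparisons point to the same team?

P3: Team Alpha 105/137 = 76.6%, Team Gamma 132/186 = 71.0% → Team Alpha
P2: Team Alpha 515/1899 = 27.1%, Team Gamma 414/1803 = 23.0% → Team Alpha
Overall: Team Alpha 620/2036 = 30.5%, Team Gamma 546/1989 = 27.5% → Team Alpha
Team Alpha wins overall and in every ticket group — no reversal.

Yes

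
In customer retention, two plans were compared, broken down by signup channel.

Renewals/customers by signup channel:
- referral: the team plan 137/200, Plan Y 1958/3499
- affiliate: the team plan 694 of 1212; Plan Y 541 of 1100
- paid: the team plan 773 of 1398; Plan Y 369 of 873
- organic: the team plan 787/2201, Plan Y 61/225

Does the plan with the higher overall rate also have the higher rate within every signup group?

No

Referral: the team plan 137/200 = 68.5%, Plan Y 1958/3499 = 56.0% → the team plan
Affiliate: the team plan 694/1212 = 57.3%, Plan Y 541/1100 = 49.2% → the team plan
Paid: the team plan 773/1398 = 55.3%, Plan Y 369/873 = 42.3% → the team plan
Organic: the team plan 787/2201 = 35.8%, Plan Y 61/225 = 27.1% → the team plan
Overall: the team plan 2391/5011 = 47.7%, Plan Y 2929/5697 = 51.4% → Plan Y
The team plan wins each signup group but Plan Y wins overall — the comparison reverses. The team plan's customers skew toward organic, which has a lower base rate.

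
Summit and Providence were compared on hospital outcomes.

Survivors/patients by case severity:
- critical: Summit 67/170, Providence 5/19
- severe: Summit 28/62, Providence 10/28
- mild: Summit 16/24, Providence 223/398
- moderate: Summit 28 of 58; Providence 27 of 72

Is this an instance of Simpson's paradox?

Critical: Summit 67/170 = 39.4%, Providence 5/19 = 26.3% → Summit
Severe: Summit 28/62 = 45.2%, Providence 10/28 = 35.7% → Summit
Mild: Summit 16/24 = 66.7%, Providence 223/398 = 56.0% → Summit
Moderate: Summit 28/58 = 48.3%, Providence 27/72 = 37.5% → Summit
Overall: Summit 139/314 = 44.3%, Providence 265/517 = 51.3% → Providence
Summit wins each case group but Providence wins overall — the comparison reverses. Summit's patients skew toward critical, which has a lower base rate.

Yes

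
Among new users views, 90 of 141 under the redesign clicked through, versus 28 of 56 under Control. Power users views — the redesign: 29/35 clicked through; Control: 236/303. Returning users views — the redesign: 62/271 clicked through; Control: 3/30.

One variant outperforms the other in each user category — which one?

New users: the redesign 90/141 = 63.8%, Control 28/56 = 50.0% → the redesign
Power users: the redesign 29/35 = 82.9%, Control 236/303 = 77.9% → the redesign
Returning users: the redesign 62/271 = 22.9%, Control 3/30 = 10.0% → the redesign
The redesign has the higher rate in all 3 groups.

the redesign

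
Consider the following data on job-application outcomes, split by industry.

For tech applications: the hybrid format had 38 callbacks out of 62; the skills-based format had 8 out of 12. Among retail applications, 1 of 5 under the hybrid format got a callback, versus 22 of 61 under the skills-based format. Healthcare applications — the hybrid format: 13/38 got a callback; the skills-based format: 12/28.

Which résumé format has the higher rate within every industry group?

the skills-based format

Tech: the hybrid format 38/62 = 61.3%, the skills-based format 8/12 = 66.7% → the skills-based format
Retail: the hybrid format 1/5 = 20.0%, the skills-based format 22/61 = 36.1% → the skills-based format
Healthcare: the hybrid format 13/38 = 34.2%, the skills-based format 12/28 = 42.9% → the skills-based format
The skills-based format has the higher rate in all 3 groups.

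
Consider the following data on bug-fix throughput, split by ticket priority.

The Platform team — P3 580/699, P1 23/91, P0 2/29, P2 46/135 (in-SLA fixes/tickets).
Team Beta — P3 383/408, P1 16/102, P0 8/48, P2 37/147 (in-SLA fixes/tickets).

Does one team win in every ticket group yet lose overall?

P3: the Platform team 580/699 = 83.0%, Team Beta 383/408 = 93.9% → Team Beta
P1: the Platform team 23/91 = 25.3%, Team Beta 16/102 = 15.7% → the Platform team
P0: the Platform team 2/29 = 6.9%, Team Beta 8/48 = 16.7% → Team Beta
P2: the Platform team 46/135 = 34.1%, Team Beta 37/147 = 25.2% → the Platform team
Overall: the Platform team 651/954 = 68.2%, Team Beta 444/705 = 63.0% → the Platform team
Neither sweeps: the Platform team wins 2 of 4 groups, Team Beta wins 2. The Platform team wins overall but not every group — no Simpson reversal.

No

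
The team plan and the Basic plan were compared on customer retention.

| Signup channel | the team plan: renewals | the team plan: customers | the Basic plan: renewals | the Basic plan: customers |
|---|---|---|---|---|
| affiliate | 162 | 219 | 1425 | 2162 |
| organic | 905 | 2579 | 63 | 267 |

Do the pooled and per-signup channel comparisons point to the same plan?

No

Affiliate: the team plan 162/219 = 74.0%, the Basic plan 1425/2162 = 65.9% → the team plan
Organic: the team plan 905/2579 = 35.1%, the Basic plan 63/267 = 23.6% → the team plan
Overall: the team plan 1067/2798 = 38.1%, the Basic plan 1488/2429 = 61.3% → the Basic plan
The team plan wins each signup group but the Basic plan wins overall — the comparison reverses. The team plan's customers skew toward organic, which has a lower base rate.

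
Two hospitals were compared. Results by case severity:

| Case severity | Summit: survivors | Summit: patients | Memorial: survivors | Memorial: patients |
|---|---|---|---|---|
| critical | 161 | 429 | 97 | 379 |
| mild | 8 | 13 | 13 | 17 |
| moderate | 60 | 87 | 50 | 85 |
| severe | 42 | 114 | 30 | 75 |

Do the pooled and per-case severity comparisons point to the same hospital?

No

Critical: Summit 161/429 = 37.5%, Memorial 97/379 = 25.6% → Summit
Mild: Summit 8/13 = 61.5%, Memorial 13/17 = 76.5% → Memorial
Moderate: Summit 60/87 = 69.0%, Memorial 50/85 = 58.8% → Summit
Severe: Summit 42/114 = 36.8%, Memorial 30/75 = 40.0% → Memorial
Overall: Summit 271/643 = 42.1%, Memorial 190/556 = 34.2% → Summit
Neither sweeps: Summit wins 2 of 4 groups, Memorial wins 2. Summit wins overall but not every group — no Simpson reversal.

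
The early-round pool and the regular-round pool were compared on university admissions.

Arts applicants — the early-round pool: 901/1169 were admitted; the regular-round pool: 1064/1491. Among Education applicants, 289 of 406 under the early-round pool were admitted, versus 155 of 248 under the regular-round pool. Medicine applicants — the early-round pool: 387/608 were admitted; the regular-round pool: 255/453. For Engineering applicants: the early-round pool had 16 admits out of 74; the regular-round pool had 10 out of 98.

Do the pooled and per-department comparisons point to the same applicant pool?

Yes

Arts: the early-round pool 901/1169 = 77.1%, the regular-round pool 1064/1491 = 71.4% → the early-round pool
Education: the early-round pool 289/406 = 71.2%, the regular-round pool 155/248 = 62.5% → the early-round pool
Medicine: the early-round pool 387/608 = 63.7%, the regular-round pool 255/453 = 56.3% → the early-round pool
Engineering: the early-round pool 16/74 = 21.6%, the regular-round pool 10/98 = 10.2% → the early-round pool
Overall: the early-round pool 1593/2257 = 70.6%, the regular-round pool 1484/2290 = 64.8% → the early-round pool
The early-round pool wins overall and in every department group — no reversal.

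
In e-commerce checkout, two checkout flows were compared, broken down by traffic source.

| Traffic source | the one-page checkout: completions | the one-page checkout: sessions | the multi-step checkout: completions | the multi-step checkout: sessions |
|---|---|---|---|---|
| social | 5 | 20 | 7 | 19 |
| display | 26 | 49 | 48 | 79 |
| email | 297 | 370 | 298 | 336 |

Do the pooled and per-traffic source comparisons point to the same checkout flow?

Yes

Social: the one-page checkout 5/20 = 25.0%, the multi-step checkout 7/19 = 36.8% → the multi-step checkout
Display: the one-page checkout 26/49 = 53.1%, the multi-step checkout 48/79 = 60.8% → the multi-step checkout
Email: the one-page checkout 297/370 = 80.3%, the multi-step checkout 298/336 = 88.7% → the multi-step checkout
Overall: the one-page checkout 328/439 = 74.7%, the multi-step checkout 353/434 = 81.3% → the multi-step checkout
The multi-step checkout wins overall and in every traffic group — no reversal.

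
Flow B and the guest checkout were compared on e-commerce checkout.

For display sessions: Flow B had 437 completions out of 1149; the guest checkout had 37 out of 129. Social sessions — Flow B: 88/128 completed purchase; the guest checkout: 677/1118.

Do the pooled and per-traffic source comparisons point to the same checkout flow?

No

Display: Flow B 437/1149 = 38.0%, the guest checkout 37/129 = 28.7% → Flow B
Social: Flow B 88/128 = 68.8%, the guest checkout 677/1118 = 60.6% → Flow B
Overall: Flow B 525/1277 = 41.1%, the guest checkout 714/1247 = 57.3% → the guest checkout
Flow B wins each traffic group but the guest checkout wins overall — the comparison reverses. Flow B's sessions skew toward display, which has a lower base rate.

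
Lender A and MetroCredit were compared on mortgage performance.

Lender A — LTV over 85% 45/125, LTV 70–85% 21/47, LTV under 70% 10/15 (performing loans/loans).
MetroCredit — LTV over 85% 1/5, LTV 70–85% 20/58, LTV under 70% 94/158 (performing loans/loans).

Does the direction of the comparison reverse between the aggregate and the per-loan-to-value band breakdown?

Yes

LTV over 85%: Lender A 45/125 = 36.0%, MetroCredit 1/5 = 20.0% → Lender A
LTV 70–85%: Lender A 21/47 = 44.7%, MetroCredit 20/58 = 34.5% → Lender A
LTV under 70%: Lender A 10/15 = 66.7%, MetroCredit 94/158 = 59.5% → Lender A
Overall: Lender A 76/187 = 40.6%, MetroCredit 115/221 = 52.0% → MetroCredit
Lender A wins each loan-to-value group but MetroCredit wins overall — the comparison reverses. Lender A's loans skew toward LTV over 85%, which has a lower base rate.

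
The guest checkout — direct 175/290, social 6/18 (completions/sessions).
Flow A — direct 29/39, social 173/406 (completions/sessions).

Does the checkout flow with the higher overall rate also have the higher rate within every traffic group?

Direct: the guest checkout 175/290 = 60.3%, Flow A 29/39 = 74.4% → Flow A
Social: the guest checkout 6/18 = 33.3%, Flow A 173/406 = 42.6% → Flow A
Overall: the guest checkout 181/308 = 58.8%, Flow A 202/445 = 45.4% → the guest checkout
Flow A wins each traffic group but the guest checkout wins overall — the comparison reverses. Flow A's sessions skew toward social, which has a lower base rate.

No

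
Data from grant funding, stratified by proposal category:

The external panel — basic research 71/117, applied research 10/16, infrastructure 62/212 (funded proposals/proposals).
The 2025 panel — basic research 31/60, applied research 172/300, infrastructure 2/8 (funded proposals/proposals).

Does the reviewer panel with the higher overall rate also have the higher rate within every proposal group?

Basic research: the external panel 71/117 = 60.7%, the 2025 panel 31/60 = 51.7% → the external panel
Applied research: the external panel 10/16 = 62.5%, the 2025 panel 172/300 = 57.3% → the external panel
Infrastructure: the external panel 62/212 = 29.2%, the 2025 panel 2/8 = 25.0% → the external panel
Overall: the external panel 143/345 = 41.4%, the 2025 panel 205/368 = 55.7% → the 2025 panel
The external panel wins each proposal group but the 2025 panel wins overall — the comparison reverses. The external panel's proposals skew toward infrastructure, which has a lower base rate.

No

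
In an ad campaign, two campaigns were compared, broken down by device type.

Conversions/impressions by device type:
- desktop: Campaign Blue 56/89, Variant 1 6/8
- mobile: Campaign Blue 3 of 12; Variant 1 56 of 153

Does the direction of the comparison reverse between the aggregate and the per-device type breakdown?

Yes

Desktop: Campaign Blue 56/89 = 62.9%, Variant 1 6/8 = 75.0% → Variant 1
Mobile: Campaign Blue 3/12 = 25.0%, Variant 1 56/153 = 36.6% → Variant 1
Overall: Campaign Blue 59/101 = 58.4%, Variant 1 62/161 = 38.5% → Campaign Blue
Variant 1 wins each device group but Campaign Blue wins overall — the comparison reverses. Variant 1's impressions skew toward mobile, which has a lower base rate.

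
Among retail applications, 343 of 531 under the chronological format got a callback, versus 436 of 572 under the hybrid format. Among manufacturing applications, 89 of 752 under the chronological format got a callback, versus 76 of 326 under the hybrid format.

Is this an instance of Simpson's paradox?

No

Retail: the chronological format 343/531 = 64.6%, the hybrid format 436/572 = 76.2% → the hybrid format
Manufacturing: the chronological format 89/752 = 11.8%, the hybrid format 76/326 = 23.3% → the hybrid format
Overall: the chronological format 432/1283 = 33.7%, the hybrid format 512/898 = 57.0% → the hybrid format
The hybrid format wins overall and in every industry group — no reversal.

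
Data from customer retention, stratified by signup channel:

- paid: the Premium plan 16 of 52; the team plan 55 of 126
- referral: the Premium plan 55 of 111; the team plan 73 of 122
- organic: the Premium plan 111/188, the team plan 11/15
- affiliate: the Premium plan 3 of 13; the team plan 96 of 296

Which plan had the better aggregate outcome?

Paid: the Premium plan 16/52 = 30.8%, the team plan 55/126 = 43.7% → the team plan
Referral: the Premium plan 55/111 = 49.5%, the team plan 73/122 = 59.8% → the team plan
Organic: the Premium plan 111/188 = 59.0%, the team plan 11/15 = 73.3% → the team plan
Affiliate: the Premium plan 3/13 = 23.1%, the team plan 96/296 = 32.4% → the team plan
Overall: the Premium plan 185/364 = 50.8%, the team plan 235/559 = 42.0% → the Premium plan
(The team plan wins every signup group but the Premium plan wins overall — the team plan's customers skew toward the low-rate affiliate group.)

the Premium plan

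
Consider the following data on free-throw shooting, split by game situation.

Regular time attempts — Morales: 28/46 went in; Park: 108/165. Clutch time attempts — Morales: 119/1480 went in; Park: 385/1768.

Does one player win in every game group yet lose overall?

No

Regular time: Morales 28/46 = 60.9%, Park 108/165 = 65.5% → Park
Clutch time: Morales 119/1480 = 8.0%, Park 385/1768 = 21.8% → Park
Overall: Morales 147/1526 = 9.6%, Park 493/1933 = 25.5% → Park
Park wins overall and in every game group — no reversal.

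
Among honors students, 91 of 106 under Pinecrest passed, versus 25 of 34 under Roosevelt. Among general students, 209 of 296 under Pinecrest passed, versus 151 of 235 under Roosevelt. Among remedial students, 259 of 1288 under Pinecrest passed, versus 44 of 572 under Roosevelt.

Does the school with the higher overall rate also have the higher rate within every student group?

Honors: Pinecrest 91/106 = 85.8%, Roosevelt 25/34 = 73.5% → Pinecrest
General: Pinecrest 209/296 = 70.6%, Roosevelt 151/235 = 64.3% → Pinecrest
Remedial: Pinecrest 259/1288 = 20.1%, Roosevelt 44/572 = 7.7% → Pinecrest
Overall: Pinecrest 559/1690 = 33.1%, Roosevelt 220/841 = 26.2% → Pinecrest
Pinecrest wins overall and in every student group — no reversal.

Yes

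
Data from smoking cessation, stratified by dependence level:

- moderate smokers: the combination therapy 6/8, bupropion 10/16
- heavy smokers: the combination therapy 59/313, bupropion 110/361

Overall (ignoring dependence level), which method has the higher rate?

bupropion

Moderate smokers: the combination therapy 6/8 = 75.0%, bupropion 10/16 = 62.5% → the combination therapy
Heavy smokers: the combination therapy 59/313 = 18.8%, bupropion 110/361 = 30.5% → bupropion
Overall: the combination therapy 65/321 = 20.2%, bupropion 120/377 = 31.8% → bupropion
(Neither sweeps every dependence group, but bupropion has the higher pooled rate.)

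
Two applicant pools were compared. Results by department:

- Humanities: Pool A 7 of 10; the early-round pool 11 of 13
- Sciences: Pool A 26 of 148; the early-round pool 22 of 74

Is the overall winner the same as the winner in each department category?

Humanities: Pool A 7/10 = 70.0%, the early-round pool 11/13 = 84.6% → the early-round pool
Sciences: Pool A 26/148 = 17.6%, the early-round pool 22/74 = 29.7% → the early-round pool
Overall: Pool A 33/158 = 20.9%, the early-round pool 33/87 = 37.9% → the early-round pool
The early-round pool wins overall and in every department group — no reversal.

Yes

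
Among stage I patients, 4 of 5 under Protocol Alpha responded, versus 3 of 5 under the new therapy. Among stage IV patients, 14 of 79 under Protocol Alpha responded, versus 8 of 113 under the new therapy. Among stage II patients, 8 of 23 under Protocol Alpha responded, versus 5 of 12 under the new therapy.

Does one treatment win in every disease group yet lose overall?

Stage I: Protocol Alpha 4/5 = 80.0%, the new therapy 3/5 = 60.0% → Protocol Alpha
Stage IV: Protocol Alpha 14/79 = 17.7%, the new therapy 8/113 = 7.1% → Protocol Alpha
Stage II: Protocol Alpha 8/23 = 34.8%, the new therapy 5/12 = 41.7% → the new therapy
Overall: Protocol Alpha 26/107 = 24.3%, the new therapy 16/130 = 12.3% → Protocol Alpha
Neither sweeps: Protocol Alpha wins 2 of 3 groups, the new therapy wins 1. Protocol Alpha wins overall but not every group — no Simpson reversal.

No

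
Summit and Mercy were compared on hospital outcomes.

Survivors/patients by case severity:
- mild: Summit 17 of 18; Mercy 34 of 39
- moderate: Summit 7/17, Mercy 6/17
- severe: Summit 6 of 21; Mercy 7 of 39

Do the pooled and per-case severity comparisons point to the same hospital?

Yes

Mild: Summit 17/18 = 94.4%, Mercy 34/39 = 87.2% → Summit
Moderate: Summit 7/17 = 41.2%, Mercy 6/17 = 35.3% → Summit
Severe: Summit 6/21 = 28.6%, Mercy 7/39 = 17.9% → Summit
Overall: Summit 30/56 = 53.6%, Mercy 47/95 = 49.5% → Summit
Summit wins overall and in every case group — no reversal.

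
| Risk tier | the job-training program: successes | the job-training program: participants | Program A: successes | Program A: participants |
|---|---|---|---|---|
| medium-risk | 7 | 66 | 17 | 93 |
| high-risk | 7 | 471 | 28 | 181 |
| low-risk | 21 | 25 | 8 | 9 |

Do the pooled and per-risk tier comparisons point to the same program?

Medium-risk: the job-training program 7/66 = 10.6%, Program A 17/93 = 18.3% → Program A
High-risk: the job-training program 7/471 = 1.5%, Program A 28/181 = 15.5% → Program A
Low-risk: the job-training program 21/25 = 84.0%, Program A 8/9 = 88.9% → Program A
Overall: the job-training program 35/562 = 6.2%, Program A 53/283 = 18.7% → Program A
Program A wins overall and in every risk group — no reversal.

Yes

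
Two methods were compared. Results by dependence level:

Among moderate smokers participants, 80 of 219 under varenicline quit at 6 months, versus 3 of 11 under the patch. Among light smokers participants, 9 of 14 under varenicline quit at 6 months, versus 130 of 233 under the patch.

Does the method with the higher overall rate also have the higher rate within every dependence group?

No

Moderate smokers: varenicline 80/219 = 36.5%, the patch 3/11 = 27.3% → varenicline
Light smokers: varenicline 9/14 = 64.3%, the patch 130/233 = 55.8% → varenicline
Overall: varenicline 89/233 = 38.2%, the patch 133/244 = 54.5% → the patch
Varenicline wins each dependence group but the patch wins overall — the comparison reverses. Varenicline's participants skew toward moderate smokers, which has a lower base rate.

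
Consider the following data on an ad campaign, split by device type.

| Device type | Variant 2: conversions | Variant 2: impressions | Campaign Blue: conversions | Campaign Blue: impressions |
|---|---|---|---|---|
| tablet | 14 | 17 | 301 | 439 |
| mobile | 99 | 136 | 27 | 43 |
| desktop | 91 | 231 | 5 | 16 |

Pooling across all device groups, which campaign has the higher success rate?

Tablet: Variant 2 14/17 = 82.4%, Campaign Blue 301/439 = 68.6% → Variant 2
Mobile: Variant 2 99/136 = 72.8%, Campaign Blue 27/43 = 62.8% → Variant 2
Desktop: Variant 2 91/231 = 39.4%, Campaign Blue 5/16 = 31.2% → Variant 2
Overall: Variant 2 204/384 = 53.1%, Campaign Blue 333/498 = 66.9% → Campaign Blue
(Variant 2 wins every device group but Campaign Blue wins overall — Variant 2's impressions skew toward the low-rate desktop group.)

Campaign Blue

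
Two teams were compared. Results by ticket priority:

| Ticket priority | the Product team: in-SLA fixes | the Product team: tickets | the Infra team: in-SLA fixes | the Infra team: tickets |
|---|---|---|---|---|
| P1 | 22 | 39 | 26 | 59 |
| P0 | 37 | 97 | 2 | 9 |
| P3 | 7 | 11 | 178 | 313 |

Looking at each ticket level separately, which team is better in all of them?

P1: the Product team 22/39 = 56.4%, the Infra team 26/59 = 44.1% → the Product team
P0: the Product team 37/97 = 38.1%, the Infra team 2/9 = 22.2% → the Product team
P3: the Product team 7/11 = 63.6%, the Infra team 178/313 = 56.9% → the Product team
The Product team has the higher rate in all 3 groups.

the Product team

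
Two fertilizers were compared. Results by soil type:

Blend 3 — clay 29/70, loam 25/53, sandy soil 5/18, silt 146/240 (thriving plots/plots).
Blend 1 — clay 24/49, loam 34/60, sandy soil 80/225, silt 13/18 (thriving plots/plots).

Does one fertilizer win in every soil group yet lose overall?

Clay: Blend 3 29/70 = 41.4%, Blend 1 24/49 = 49.0% → Blend 1
Loam: Blend 3 25/53 = 47.2%, Blend 1 34/60 = 56.7% → Blend 1
Sandy soil: Blend 3 5/18 = 27.8%, Blend 1 80/225 = 35.6% → Blend 1
Silt: Blend 3 146/240 = 60.8%, Blend 1 13/18 = 72.2% → Blend 1
Overall: Blend 3 205/381 = 53.8%, Blend 1 151/352 = 42.9% → Blend 3
Blend 1 wins each soil group but Blend 3 wins overall — the comparison reverses. Blend 1's plots skew toward sandy soil, which has a lower base rate.

Yes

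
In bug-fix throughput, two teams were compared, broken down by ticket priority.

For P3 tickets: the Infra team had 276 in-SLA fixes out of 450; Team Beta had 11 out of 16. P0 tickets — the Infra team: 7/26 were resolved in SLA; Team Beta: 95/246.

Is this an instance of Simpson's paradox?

Yes

P3: the Infra team 276/450 = 61.3%, Team Beta 11/16 = 68.8% → Team Beta
P0: the Infra team 7/26 = 26.9%, Team Beta 95/246 = 38.6% → Team Beta
Overall: the Infra team 283/476 = 59.5%, Team Beta 106/262 = 40.5% → the Infra team
Team Beta wins each ticket group but the Infra team wins overall — the comparison reverses. Team Beta's tickets skew toward P0, which has a lower base rate.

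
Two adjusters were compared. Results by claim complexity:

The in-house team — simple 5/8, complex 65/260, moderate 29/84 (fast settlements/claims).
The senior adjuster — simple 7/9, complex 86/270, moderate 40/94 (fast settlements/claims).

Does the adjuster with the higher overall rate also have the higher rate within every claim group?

Yes

Simple: the in-house team 5/8 = 62.5%, the senior adjuster 7/9 = 77.8% → the senior adjuster
Complex: the in-house team 65/260 = 25.0%, the senior adjuster 86/270 = 31.9% → the senior adjuster
Moderate: the in-house team 29/84 = 34.5%, the senior adjuster 40/94 = 42.6% → the senior adjuster
Overall: the in-house team 99/352 = 28.1%, the senior adjuster 133/373 = 35.7% → the senior adjuster
The senior adjuster wins overall and in every claim group — no reversal.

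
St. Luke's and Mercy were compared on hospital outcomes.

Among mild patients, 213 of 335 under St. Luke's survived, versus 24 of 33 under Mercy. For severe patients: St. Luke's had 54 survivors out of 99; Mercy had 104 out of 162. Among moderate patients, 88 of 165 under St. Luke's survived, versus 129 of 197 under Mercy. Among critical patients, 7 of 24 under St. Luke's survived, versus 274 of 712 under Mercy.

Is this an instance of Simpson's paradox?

Yes

Mild: St. Luke's 213/335 = 63.6%, Mercy 24/33 = 72.7% → Mercy
Severe: St. Luke's 54/99 = 54.5%, Mercy 104/162 = 64.2% → Mercy
Moderate: St. Luke's 88/165 = 53.3%, Mercy 129/197 = 65.5% → Mercy
Critical: St. Luke's 7/24 = 29.2%, Mercy 274/712 = 38.5% → Mercy
Overall: St. Luke's 362/623 = 58.1%, Mercy 531/1104 = 48.1% → St. Luke's
Mercy wins each case group but St. Luke's wins overall — the comparison reverses. Mercy's patients skew toward critical, which has a lower base rate.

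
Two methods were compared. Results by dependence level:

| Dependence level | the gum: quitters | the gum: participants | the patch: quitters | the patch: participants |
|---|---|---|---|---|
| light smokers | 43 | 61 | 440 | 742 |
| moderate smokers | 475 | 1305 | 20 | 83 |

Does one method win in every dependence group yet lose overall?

Light smokers: the gum 43/61 = 70.5%, the patch 440/742 = 59.3% → the gum
Moderate smokers: the gum 475/1305 = 36.4%, the patch 20/83 = 24.1% → the gum
Overall: the gum 518/1366 = 37.9%, the patch 460/825 = 55.8% → the patch
The gum wins each dependence group but the patch wins overall — the comparison reverses. The gum's participants skew toward moderate smokers, which has a lower base rate.

Yes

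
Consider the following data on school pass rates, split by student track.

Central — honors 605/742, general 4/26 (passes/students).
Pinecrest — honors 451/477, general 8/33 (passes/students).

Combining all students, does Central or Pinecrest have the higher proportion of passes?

Pinecrest

Honors: Central 605/742 = 81.5%, Pinecrest 451/477 = 94.5% → Pinecrest
General: Central 4/26 = 15.4%, Pinecrest 8/33 = 24.2% → Pinecrest
Overall: Central 609/768 = 79.3%, Pinecrest 459/510 = 90.0% → Pinecrest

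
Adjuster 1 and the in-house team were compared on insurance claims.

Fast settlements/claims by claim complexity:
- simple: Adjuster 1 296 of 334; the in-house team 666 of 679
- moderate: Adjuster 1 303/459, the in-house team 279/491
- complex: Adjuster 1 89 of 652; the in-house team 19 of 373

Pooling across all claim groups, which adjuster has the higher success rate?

Simple: Adjuster 1 296/334 = 88.6%, the in-house team 666/679 = 98.1% → the in-house team
Moderate: Adjuster 1 303/459 = 66.0%, the in-house team 279/491 = 56.8% → Adjuster 1
Complex: Adjuster 1 89/652 = 13.7%, the in-house team 19/373 = 5.1% → Adjuster 1
Overall: Adjuster 1 688/1445 = 47.6%, the in-house team 964/1543 = 62.5% → the in-house team
(Neither sweeps every claim group, but the in-house team has the higher pooled rate.)

the in-house team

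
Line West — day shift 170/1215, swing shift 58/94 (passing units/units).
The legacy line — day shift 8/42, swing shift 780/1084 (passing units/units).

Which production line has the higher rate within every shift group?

Day shift: Line West 170/1215 = 14.0%, the legacy line 8/42 = 19.0% → the legacy line
Swing shift: Line West 58/94 = 61.7%, the legacy line 780/1084 = 72.0% → the legacy line
The legacy line has the higher rate in both groups.

the legacy line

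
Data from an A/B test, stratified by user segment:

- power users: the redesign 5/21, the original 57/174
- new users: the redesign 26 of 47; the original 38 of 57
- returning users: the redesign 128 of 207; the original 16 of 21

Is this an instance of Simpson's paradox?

Power users: the redesign 5/21 = 23.8%, the original 57/174 = 32.8% → the original
New users: the redesign 26/47 = 55.3%, the original 38/57 = 66.7% → the original
Returning users: the redesign 128/207 = 61.8%, the original 16/21 = 76.2% → the original
Overall: the redesign 159/275 = 57.8%, the original 111/252 = 44.0% → the redesign
The original wins each user group but the redesign wins overall — the comparison reverses. The original's views skew toward power users, which has a lower base rate.

Yes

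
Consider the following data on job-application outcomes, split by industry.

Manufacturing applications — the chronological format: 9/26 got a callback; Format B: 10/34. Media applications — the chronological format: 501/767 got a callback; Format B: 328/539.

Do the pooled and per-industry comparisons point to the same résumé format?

Manufacturing: the chronological format 9/26 = 34.6%, Format B 10/34 = 29.4% → the chronological format
Media: the chronological format 501/767 = 65.3%, Format B 328/539 = 60.9% → the chronological format
Overall: the chronological format 510/793 = 64.3%, Format B 338/573 = 59.0% → the chronological format
The chronological format wins overall and in every industry group — no reversal.

Yes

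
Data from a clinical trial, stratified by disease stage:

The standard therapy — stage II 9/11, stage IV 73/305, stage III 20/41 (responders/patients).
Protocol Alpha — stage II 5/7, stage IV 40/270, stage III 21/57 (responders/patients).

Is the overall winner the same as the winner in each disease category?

Yes

Stage II: the standard therapy 9/11 = 81.8%, Protocol Alpha 5/7 = 71.4% → the standard therapy
Stage IV: the standard therapy 73/305 = 23.9%, Protocol Alpha 40/270 = 14.8% → the standard therapy
Stage III: the standard therapy 20/41 = 48.8%, Protocol Alpha 21/57 = 36.8% → the standard therapy
Overall: the standard therapy 102/357 = 28.6%, Protocol Alpha 66/334 = 19.8% → the standard therapy
The standard therapy wins overall and in every disease group — no reversal.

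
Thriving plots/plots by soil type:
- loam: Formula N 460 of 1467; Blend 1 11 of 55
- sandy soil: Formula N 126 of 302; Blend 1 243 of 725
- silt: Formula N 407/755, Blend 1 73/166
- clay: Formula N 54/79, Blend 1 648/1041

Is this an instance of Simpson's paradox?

Loam: Formula N 460/1467 = 31.4%, Blend 1 11/55 = 20.0% → Formula N
Sandy soil: Formula N 126/302 = 41.7%, Blend 1 243/725 = 33.5% → Formula N
Silt: Formula N 407/755 = 53.9%, Blend 1 73/166 = 44.0% → Formula N
Clay: Formula N 54/79 = 68.4%, Blend 1 648/1041 = 62.2% → Formula N
Overall: Formula N 1047/2603 = 40.2%, Blend 1 975/1987 = 49.1% → Blend 1
Formula N wins each soil group but Blend 1 wins overall — the comparison reverses. Formula N's plots skew toward loam, which has a lower base rate.

Yes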